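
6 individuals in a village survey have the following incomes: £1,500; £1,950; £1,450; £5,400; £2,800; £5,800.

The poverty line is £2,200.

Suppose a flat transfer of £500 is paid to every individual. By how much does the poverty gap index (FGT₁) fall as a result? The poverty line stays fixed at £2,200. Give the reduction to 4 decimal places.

Before: below the line — £1,450, £1,500, £1,950; poverty gap index (FGT₁) = 0.128788.
After the £500 transfer: below the line — £1,950, £2,000; poverty gap index (FGT₁) = 0.034091.
Reduction = 0.128788 − 0.034091 = 0.0947.

0.0947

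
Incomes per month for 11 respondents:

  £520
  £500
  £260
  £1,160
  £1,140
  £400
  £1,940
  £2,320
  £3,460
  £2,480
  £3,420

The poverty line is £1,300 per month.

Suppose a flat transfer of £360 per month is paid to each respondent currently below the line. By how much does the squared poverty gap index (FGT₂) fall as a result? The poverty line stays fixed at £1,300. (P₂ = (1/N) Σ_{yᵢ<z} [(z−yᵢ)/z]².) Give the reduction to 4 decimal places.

0.1109

Before: below the line — £260, £400, £500, £520, £1,140, £1,160; squared poverty gap index (FGT₂) = 0.171339.
After the £360 transfer: below the line — £620, £760, £860, £880; squared poverty gap index (FGT₂) = 0.060463.
Reduction = 0.171339 − 0.060463 = 0.1109.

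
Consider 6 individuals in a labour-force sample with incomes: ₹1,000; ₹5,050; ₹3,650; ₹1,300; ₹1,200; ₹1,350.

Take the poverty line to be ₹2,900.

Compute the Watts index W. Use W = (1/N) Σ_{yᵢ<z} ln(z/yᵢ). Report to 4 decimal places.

Poor units: ₹1,000, ₹1,200, ₹1,300, ₹1,350 (q = 4 of N = 6).
Log shortfalls: ln(2900/1000) = 1.0647; ln(2900/1200) = 0.8824; ln(2900/1300) = 0.8023; ln(2900/1350) = 0.7646.
W = 3.514053 / 6 = 0.5857.

0.5857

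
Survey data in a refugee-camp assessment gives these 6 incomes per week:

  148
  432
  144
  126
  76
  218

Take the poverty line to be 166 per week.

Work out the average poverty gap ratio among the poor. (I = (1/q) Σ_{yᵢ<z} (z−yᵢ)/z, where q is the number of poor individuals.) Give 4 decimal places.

0.2560

Incomes under z: 76, 126, 144, 148 (q = 4 of N = 6).
Shortfall ratios (z−y)/z: 0.5422, 0.2410, 0.1325, 0.1084; sum = 1.024096.
I averages over the q = 4 poor units only: 1.024096 / 4 = 0.2560.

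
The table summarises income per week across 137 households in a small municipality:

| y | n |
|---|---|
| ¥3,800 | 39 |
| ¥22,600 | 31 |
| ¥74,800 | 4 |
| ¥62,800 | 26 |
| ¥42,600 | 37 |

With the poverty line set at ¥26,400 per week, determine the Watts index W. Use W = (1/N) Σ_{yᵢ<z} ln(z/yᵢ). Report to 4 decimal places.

Below the line: 39×¥3,800, 31×¥22,600 (q = 70 of N = 137).
ln(z/y) terms: ln(26400/3800) = 1.9384 (×39); ln(26400/22600) = 0.1554 (×31).
W = 80.413992 / 137 = 0.5870.

0.5870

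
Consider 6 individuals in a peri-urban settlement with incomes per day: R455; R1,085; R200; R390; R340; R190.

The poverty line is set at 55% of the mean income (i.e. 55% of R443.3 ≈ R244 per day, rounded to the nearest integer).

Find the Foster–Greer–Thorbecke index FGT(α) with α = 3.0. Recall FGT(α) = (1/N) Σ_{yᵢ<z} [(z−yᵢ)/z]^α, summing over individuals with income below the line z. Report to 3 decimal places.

Below the line: R190, R200 (q = 2 of N = 6).
Shortfall ratios: (244−190)/244 = 0.2213; (244−200)/244 = 0.1803.
Raised to α = 3.0: 0.01084; 0.00586.
Sum = 0.016703; FGT(3.0) = 0.016703 / 6 = 0.003.

0.003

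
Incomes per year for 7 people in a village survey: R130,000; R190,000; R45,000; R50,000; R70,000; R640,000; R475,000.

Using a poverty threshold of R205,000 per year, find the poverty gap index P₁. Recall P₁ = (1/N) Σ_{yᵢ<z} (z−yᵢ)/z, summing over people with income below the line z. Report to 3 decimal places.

0.376

Incomes under z: R45,000, R50,000, R70,000, R130,000, R190,000 (q = 5 of N = 7).
Normalized shortfalls: (205000−45000)/205000 = 0.7805; (205000−50000)/205000 = 0.7561; (205000−70000)/205000 = 0.6585; (205000−130000)/205000 = 0.3659; (205000−190000)/205000 = 0.0732.
Sum of shortfalls = 2.634146; P₁ averages over all N: 2.634146 / 7 = 0.376.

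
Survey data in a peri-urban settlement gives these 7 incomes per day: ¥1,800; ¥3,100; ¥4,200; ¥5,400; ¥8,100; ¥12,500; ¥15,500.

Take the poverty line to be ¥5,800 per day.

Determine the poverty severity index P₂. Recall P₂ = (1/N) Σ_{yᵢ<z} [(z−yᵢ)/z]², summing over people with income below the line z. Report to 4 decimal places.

Below the line: ¥1,800, ¥3,100, ¥4,200, ¥5,400 (q = 4 of N = 7).
Relative gaps: (5800−1800)/5800 = 0.6897; (5800−3100)/5800 = 0.4655; (5800−4200)/5800 = 0.2759; (5800−5400)/5800 = 0.0690.
Squared: 0.4756; 0.2167; 0.0761; 0.0048.
Sum = 0.773187; P₂ = 0.773187 / 7 = 0.1105.

0.1105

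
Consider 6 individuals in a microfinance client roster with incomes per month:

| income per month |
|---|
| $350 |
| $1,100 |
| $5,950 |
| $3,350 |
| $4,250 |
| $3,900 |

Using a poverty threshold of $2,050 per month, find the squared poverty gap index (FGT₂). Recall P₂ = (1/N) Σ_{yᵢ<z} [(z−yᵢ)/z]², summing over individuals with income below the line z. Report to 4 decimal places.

0.1504

Poor units: $350, $1,100 (q = 2 of N = 6).
Relative gaps: (2050−350)/2050 = 0.8293; (2050−1100)/2050 = 0.4634.
Squared: 0.6877; 0.2148.
Sum = 0.902439; P₂ = 0.902439 / 6 = 0.1504.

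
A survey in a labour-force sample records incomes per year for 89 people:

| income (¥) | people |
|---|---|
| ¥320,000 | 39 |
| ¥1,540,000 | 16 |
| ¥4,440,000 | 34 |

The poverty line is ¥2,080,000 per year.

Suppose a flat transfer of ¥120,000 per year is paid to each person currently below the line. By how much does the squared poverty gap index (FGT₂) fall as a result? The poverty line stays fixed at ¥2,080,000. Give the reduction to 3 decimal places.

0.046

Before: below the line — 39×¥320,000, 16×¥1,540,000; squared poverty gap index (FGT₂) = 0.32586.
After the ¥120,000 transfer: below the line — 39×¥440,000, 16×¥1,660,000; squared poverty gap index (FGT₂) = 0.27975.
Reduction = 0.32586 − 0.27975 = 0.046.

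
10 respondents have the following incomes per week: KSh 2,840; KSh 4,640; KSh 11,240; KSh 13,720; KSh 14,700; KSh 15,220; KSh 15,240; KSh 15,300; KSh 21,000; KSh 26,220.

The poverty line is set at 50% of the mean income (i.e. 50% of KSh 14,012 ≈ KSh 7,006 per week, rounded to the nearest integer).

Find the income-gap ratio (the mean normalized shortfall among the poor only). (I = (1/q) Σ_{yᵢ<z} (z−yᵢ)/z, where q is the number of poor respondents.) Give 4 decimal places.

0.4662

Poor units: KSh 2,840, KSh 4,640 (q = 2 of N = 10).
Shortfall ratios (z−y)/z: 0.5946, 0.3377; sum = 0.932344.
The income-gap ratio divides by q (the poor only): 0.932344 / 2 = 0.4662.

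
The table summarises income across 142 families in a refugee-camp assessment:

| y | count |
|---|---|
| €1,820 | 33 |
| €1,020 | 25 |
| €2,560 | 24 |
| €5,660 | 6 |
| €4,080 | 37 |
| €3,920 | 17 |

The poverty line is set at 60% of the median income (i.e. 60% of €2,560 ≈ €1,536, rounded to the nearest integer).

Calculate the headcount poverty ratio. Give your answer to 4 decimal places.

25 of the 142 families have income below €1,536.
H = 25/142 = 0.1761.

0.1761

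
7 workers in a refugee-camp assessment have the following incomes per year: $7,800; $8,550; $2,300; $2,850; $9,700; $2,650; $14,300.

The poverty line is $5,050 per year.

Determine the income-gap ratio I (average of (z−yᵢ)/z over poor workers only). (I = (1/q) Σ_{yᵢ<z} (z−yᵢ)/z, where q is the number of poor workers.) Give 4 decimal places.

0.4851

Below the line: $2,300, $2,650, $2,850 (q = 3 of N = 7).
Shortfall ratios (z−y)/z: 0.5446, 0.4752, 0.4356; sum = 1.455446.
The income-gap ratio divides by q (the poor only): 1.455446 / 3 = 0.4851.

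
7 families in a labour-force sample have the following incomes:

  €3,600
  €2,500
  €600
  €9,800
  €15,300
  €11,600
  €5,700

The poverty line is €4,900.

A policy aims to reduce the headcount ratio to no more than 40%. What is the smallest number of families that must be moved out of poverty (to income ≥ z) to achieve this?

1

3 of the 7 families are poor, so H = 3/7 = 0.429.
A headcount ratio of at most 40% allows at most ⌊0.40 × 7⌋ = 2 poor families.
So at least 3 − 2 = 1 must be lifted.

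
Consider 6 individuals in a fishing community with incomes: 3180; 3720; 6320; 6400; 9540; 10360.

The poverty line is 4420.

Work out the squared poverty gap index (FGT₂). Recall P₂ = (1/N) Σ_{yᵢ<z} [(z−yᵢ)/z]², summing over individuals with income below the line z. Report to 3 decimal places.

0.017

Incomes under z: 3180, 3720 (q = 2 of N = 6).
Relative gaps: (4420−3180)/4420 = 0.2805; (4420−3720)/4420 = 0.1584.
Squared: 0.0787; 0.0251.
Sum = 0.103786; P₂ = 0.103786 / 6 = 0.017.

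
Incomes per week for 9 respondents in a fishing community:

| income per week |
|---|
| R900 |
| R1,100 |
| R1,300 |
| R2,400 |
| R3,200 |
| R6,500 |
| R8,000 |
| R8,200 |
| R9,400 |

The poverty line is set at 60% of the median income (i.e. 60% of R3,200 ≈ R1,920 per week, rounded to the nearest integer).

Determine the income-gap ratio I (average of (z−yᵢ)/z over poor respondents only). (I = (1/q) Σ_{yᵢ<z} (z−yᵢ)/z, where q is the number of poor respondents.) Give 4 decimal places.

Poor units: R900, R1,100, R1,300 (q = 3 of N = 9).
Shortfall ratios (z−y)/z: 0.5312, 0.4271, 0.3229; sum = 1.281250.
I averages over the q = 3 poor units only: 1.281250 / 3 = 0.4271.

0.4271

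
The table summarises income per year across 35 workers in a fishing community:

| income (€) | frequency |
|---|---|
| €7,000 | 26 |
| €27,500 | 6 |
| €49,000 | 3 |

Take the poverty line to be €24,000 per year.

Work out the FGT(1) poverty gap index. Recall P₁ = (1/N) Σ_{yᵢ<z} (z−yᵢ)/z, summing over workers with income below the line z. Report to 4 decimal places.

0.5262

Incomes under z: 26×€7,000 (q = 26 of N = 35).
Gap ratios (z−y)/z: (24000−7000)/24000 = 0.7083 (×26).
Sum of shortfalls = 18.416667; P₁ averages over all N: 18.416667 / 35 = 0.5262.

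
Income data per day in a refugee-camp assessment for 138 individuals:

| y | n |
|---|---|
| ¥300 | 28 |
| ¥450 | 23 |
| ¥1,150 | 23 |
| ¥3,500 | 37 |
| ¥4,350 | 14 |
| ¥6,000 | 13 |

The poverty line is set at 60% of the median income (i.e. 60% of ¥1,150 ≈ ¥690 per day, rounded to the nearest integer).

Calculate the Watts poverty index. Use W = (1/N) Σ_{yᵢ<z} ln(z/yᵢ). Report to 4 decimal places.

Below z: 28×¥300, 23×¥450 (q = 51 of N = 138).
Log shortfalls: ln(690/300) = 0.8329 (×28); ln(690/450) = 0.4274 (×23).
W = 33.152668 / 138 = 0.2402.

0.2402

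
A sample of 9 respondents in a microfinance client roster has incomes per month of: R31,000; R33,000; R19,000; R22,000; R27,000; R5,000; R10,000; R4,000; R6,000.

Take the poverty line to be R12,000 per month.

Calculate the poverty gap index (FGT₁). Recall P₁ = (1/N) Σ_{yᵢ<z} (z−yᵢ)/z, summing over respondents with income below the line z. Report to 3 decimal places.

Below z: R4,000, R5,000, R6,000, R10,000 (q = 4 of N = 9).
Gap ratios (z−y)/z: (12000−4000)/12000 = 0.6667; (12000−5000)/12000 = 0.5833; (12000−6000)/12000 = 0.5000; (12000−10000)/12000 = 0.1667.
Sum of shortfalls = 1.916667; P₁ averages over all N: 1.916667 / 9 = 0.213.

0.213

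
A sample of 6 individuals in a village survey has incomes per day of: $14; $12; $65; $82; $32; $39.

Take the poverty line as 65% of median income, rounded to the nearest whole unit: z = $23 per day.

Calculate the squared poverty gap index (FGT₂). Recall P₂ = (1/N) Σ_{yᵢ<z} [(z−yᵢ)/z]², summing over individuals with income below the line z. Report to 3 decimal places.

Below z: $12, $14 (q = 2 of N = 6).
Relative gaps: (23−12)/23 = 0.4783; (23−14)/23 = 0.3913.
Squared: 0.2287; 0.1531.
Sum = 0.381853; P₂ = 0.381853 / 6 = 0.064.

0.064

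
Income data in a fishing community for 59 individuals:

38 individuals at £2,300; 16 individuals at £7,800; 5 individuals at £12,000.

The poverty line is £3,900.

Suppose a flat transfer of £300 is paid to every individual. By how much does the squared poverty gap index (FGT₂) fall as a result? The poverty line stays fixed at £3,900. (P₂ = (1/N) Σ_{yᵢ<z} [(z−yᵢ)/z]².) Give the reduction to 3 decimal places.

0.037

Before: below the line — 38×£2,300; squared poverty gap index (FGT₂) = 0.10840.
After the £300 transfer: below the line — 38×£2,600; squared poverty gap index (FGT₂) = 0.07156.
Reduction = 0.10840 − 0.07156 = 0.037.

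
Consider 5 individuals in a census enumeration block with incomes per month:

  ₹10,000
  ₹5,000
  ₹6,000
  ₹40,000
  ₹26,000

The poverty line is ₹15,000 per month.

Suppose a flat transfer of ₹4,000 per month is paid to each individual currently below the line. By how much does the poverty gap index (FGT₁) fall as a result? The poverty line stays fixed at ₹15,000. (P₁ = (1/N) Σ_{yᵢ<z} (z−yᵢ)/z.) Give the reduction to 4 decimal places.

0.1600

Before: below the line — ₹5,000, ₹6,000, ₹10,000; poverty gap index (FGT₁) = 0.320000.
After the ₹4,000 transfer: below the line — ₹9,000, ₹10,000, ₹14,000; poverty gap index (FGT₁) = 0.160000.
Reduction = 0.320000 − 0.160000 = 0.1600.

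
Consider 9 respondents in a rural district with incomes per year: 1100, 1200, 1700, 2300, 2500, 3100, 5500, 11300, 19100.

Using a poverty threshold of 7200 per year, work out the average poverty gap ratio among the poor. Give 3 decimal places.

0.655

Below the line: 1100, 1200, 1700, 2300, 2500, 3100, 5500 (q = 7 of N = 9).
Shortfall ratios (z−y)/z: 0.8472, 0.8333, 0.7639, 0.6806, 0.6528, 0.5694, 0.2361; sum = 4.583333.
The income-gap ratio divides by q (the poor only): 4.583333 / 7 = 0.655.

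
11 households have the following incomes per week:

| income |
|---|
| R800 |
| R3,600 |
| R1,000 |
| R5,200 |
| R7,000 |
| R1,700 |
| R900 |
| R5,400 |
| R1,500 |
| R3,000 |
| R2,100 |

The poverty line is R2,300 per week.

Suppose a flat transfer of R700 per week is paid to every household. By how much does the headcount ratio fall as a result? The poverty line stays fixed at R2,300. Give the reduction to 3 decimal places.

Before: below the line — R800, R900, R1,000, R1,500, R1,700, R2,100; headcount ratio = 0.54545.
After the R700 transfer: below the line — R1,500, R1,600, R1,700, R2,200; headcount ratio = 0.36364.
Reduction = 0.54545 − 0.36364 = 0.182.

0.182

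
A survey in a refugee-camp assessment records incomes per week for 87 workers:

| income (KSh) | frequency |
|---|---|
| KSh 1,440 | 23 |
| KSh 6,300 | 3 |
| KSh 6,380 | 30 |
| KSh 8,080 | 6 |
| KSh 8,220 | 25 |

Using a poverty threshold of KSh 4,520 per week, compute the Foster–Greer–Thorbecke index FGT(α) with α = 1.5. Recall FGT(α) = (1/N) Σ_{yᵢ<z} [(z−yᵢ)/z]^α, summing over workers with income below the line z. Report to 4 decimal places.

Incomes under z: 23×KSh 1,440 (q = 23 of N = 87).
Shortfall ratios: (4520−1440)/4520 = 0.6814 (×23).
Raised to α = 1.5: 0.56249 (×23).
Sum = 12.937378; FGT(1.5) = 12.937378 / 87 = 0.1487.

0.1487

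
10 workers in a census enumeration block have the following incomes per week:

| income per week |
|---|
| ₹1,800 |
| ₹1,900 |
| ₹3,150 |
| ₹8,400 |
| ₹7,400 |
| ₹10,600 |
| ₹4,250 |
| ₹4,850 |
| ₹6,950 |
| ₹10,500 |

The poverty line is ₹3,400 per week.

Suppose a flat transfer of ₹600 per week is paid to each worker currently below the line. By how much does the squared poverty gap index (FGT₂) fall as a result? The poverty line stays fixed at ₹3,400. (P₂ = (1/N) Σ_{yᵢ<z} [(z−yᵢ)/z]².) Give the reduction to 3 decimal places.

0.026

Before: below the line — ₹1,800, ₹1,900, ₹3,150; squared poverty gap index (FGT₂) = 0.04215.
After the ₹600 transfer: below the line — ₹2,400, ₹2,500; squared poverty gap index (FGT₂) = 0.01566.
Reduction = 0.04215 − 0.01566 = 0.026.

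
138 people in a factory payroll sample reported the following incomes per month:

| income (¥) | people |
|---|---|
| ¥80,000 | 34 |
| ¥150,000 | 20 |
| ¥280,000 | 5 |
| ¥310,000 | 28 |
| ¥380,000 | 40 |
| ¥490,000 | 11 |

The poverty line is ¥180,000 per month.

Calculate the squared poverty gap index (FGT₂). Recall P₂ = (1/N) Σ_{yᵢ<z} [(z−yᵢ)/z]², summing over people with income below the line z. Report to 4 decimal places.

0.0801

Below the line: 34×¥80,000, 20×¥150,000 (q = 54 of N = 138).
Gap ratios (z−y)/z: (180000−80000)/180000 = 0.5556 (×34); (180000−150000)/180000 = 0.1667 (×20).
Squared: 0.3086 (×34); 0.0278 (×20).
Sum = 11.049383; P₂ = 11.049383 / 138 = 0.0801.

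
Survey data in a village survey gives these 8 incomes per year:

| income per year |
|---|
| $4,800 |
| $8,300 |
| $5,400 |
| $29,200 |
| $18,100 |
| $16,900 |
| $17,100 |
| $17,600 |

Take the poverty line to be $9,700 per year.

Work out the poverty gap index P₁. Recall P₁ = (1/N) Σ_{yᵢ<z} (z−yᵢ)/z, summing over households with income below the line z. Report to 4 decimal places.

0.1366

Poor units: $4,800, $5,400, $8,300 (q = 3 of N = 8).
Relative gaps: (9700−4800)/9700 = 0.5052; (9700−5400)/9700 = 0.4433; (9700−8300)/9700 = 0.1443.
Sum of shortfalls = 1.092784; P₁ averages over all N: 1.092784 / 8 = 0.1366.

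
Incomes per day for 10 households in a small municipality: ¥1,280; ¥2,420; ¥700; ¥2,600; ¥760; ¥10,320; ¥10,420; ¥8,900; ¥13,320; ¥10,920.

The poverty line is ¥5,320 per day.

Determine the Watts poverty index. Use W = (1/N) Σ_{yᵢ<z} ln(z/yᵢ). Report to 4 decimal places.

0.6902

Below the line: ¥700, ¥760, ¥1,280, ¥2,420, ¥2,600 (q = 5 of N = 10).
Log gaps: ln(5320/700) = 2.0281; ln(5320/760) = 1.9459; ln(5320/1280) = 1.4246; ln(5320/2420) = 0.7877; ln(5320/2600) = 0.7160.
W = 6.902339 / 10 = 0.6902.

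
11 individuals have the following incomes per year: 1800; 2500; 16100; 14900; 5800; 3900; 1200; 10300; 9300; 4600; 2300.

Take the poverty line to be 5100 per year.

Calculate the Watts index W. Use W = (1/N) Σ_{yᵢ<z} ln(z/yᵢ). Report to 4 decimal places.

0.3972

Poor units: 1200, 1800, 2300, 2500, 3900, 4600 (q = 6 of N = 11).
ln(z/y) terms: ln(5100/1200) = 1.4469; ln(5100/1800) = 1.0415; ln(5100/2300) = 0.7963; ln(5100/2500) = 0.7129; ln(5100/3900) = 0.2683; ln(5100/4600) = 0.1032.
W = 4.369102 / 11 = 0.3972.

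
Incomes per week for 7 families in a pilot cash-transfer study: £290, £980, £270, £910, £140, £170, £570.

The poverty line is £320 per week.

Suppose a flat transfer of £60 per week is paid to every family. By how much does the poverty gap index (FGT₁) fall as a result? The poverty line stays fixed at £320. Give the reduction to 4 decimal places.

Before: below the line — £140, £170, £270, £290; poverty gap index (FGT₁) = 0.183036.
After the £60 transfer: below the line — £200, £230; poverty gap index (FGT₁) = 0.093750.
Reduction = 0.183036 − 0.093750 = 0.0893.

0.0893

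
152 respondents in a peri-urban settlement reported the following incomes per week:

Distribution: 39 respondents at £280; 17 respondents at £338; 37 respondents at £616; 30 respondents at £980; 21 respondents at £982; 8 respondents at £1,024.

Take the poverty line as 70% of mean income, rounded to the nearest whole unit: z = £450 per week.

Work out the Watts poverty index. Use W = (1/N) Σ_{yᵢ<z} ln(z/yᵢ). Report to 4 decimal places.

0.1537

Below the line: 39×£280, 17×£338 (q = 56 of N = 152).
Log gaps: ln(450/280) = 0.4745 (×39); ln(450/338) = 0.2862 (×17).
W = 23.369290 / 152 = 0.1537.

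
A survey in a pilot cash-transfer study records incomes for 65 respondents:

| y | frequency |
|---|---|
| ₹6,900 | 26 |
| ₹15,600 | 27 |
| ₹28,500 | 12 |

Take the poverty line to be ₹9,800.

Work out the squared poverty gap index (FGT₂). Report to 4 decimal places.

Poor units: 26×₹6,900 (q = 26 of N = 65).
Gap ratios (z−y)/z: (9800−6900)/9800 = 0.2959 (×26).
Squared: 0.0876 (×26).
Sum = 2.276760; P₂ = 2.276760 / 65 = 0.0350.

0.0350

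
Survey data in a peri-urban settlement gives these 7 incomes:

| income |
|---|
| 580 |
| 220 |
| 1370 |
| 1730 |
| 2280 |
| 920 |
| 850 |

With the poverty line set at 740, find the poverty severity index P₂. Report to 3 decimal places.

0.077

Below z: 220, 580 (q = 2 of N = 7).
Normalized shortfalls: (740−220)/740 = 0.7027; (740−580)/740 = 0.2162.
Squared: 0.4938; 0.0467.
Sum = 0.540541; P₂ = 0.540541 / 7 = 0.077.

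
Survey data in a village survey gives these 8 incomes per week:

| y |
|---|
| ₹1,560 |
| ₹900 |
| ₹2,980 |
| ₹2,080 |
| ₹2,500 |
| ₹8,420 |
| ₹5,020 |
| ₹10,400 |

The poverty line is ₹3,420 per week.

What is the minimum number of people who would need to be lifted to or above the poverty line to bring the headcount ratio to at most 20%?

4

Currently q = 5 of N = 8 are below the line (H = 0.625).
A headcount ratio of at most 20% allows at most ⌊0.20 × 8⌋ = 1 poor people.
So at least 5 − 1 = 4 must be lifted.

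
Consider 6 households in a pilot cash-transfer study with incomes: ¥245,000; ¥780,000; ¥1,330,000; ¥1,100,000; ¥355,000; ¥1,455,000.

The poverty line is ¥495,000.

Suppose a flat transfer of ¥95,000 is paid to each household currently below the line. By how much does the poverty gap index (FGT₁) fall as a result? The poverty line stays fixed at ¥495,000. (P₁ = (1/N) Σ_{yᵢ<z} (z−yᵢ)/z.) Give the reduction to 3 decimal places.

0.064

Before: below the line — ¥245,000, ¥355,000; poverty gap index (FGT₁) = 0.13131.
After the ¥95,000 transfer: below the line — ¥340,000, ¥450,000; poverty gap index (FGT₁) = 0.06734.
Reduction = 0.13131 − 0.06734 = 0.064.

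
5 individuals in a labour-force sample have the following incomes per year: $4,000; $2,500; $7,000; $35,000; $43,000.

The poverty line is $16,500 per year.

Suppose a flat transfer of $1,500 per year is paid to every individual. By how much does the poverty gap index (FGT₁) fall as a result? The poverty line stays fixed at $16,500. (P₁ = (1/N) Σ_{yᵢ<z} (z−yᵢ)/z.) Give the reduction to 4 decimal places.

0.0545

Before: below the line — $2,500, $4,000, $7,000; poverty gap index (FGT₁) = 0.436364.
After the $1,500 transfer: below the line — $4,000, $5,500, $8,500; poverty gap index (FGT₁) = 0.381818.
Reduction = 0.436364 − 0.381818 = 0.0545.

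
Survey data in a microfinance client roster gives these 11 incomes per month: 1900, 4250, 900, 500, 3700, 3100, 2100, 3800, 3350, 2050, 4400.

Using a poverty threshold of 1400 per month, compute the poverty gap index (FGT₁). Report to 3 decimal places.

0.091

Poor units: 500, 900 (q = 2 of N = 11).
Shortfall ratios: (1400−500)/1400 = 0.6429; (1400−900)/1400 = 0.3571.
Σ = 1.000000. Dividing by the full population N = 11 gives P₁ = 0.091.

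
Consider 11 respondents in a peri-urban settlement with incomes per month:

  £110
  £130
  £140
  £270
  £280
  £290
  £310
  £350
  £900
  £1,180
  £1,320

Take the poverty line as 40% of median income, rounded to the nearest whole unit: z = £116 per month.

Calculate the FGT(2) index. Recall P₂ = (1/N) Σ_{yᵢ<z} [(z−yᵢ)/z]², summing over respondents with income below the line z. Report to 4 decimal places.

0.0002

Incomes under z: £110 (q = 1 of N = 11).
Shortfall ratios: (116−110)/116 = 0.0517.
Squared: 0.0027.
Sum = 0.002675; P₂ = 0.002675 / 11 = 0.0002.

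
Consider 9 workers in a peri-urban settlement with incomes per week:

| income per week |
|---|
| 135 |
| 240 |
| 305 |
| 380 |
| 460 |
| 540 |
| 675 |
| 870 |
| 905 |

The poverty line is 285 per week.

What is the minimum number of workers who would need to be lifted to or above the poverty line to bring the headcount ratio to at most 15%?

2 of the 9 workers are poor, so H = 2/9 = 0.222.
A headcount ratio of at most 15% allows at most ⌊0.15 × 9⌋ = 1 poor workers.
So at least 2 − 1 = 1 must be lifted.

1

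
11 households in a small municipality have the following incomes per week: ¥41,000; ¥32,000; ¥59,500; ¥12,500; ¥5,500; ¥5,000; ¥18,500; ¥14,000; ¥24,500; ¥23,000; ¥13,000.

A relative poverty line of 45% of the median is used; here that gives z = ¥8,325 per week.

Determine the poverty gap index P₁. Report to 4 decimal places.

Poor units: ¥5,000, ¥5,500 (q = 2 of N = 11).
Relative gaps: (8325−5000)/8325 = 0.3994; (8325−5500)/8325 = 0.3393.
Sum of shortfalls = 0.738739; P₁ averages over all N: 0.738739 / 11 = 0.0672.

0.0672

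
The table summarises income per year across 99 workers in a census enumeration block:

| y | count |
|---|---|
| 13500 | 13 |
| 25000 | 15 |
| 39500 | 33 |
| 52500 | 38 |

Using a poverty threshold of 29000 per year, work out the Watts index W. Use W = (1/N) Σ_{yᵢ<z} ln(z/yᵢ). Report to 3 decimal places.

0.123

Poor units: 13×13500, 15×25000 (q = 28 of N = 99).
Log gaps: ln(29000/13500) = 0.7646 (×13); ln(29000/25000) = 0.1484 (×15).
W = 12.166180 / 99 = 0.123.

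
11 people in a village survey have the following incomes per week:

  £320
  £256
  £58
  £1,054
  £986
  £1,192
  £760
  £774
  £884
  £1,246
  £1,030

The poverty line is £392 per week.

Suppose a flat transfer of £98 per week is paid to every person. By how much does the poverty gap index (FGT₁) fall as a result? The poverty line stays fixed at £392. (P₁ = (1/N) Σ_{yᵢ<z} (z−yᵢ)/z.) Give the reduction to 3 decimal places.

0.062

Before: below the line — £58, £256, £320; poverty gap index (FGT₁) = 0.12570.
After the £98 transfer: below the line — £156, £354; poverty gap index (FGT₁) = 0.06354.
Reduction = 0.12570 − 0.06354 = 0.062.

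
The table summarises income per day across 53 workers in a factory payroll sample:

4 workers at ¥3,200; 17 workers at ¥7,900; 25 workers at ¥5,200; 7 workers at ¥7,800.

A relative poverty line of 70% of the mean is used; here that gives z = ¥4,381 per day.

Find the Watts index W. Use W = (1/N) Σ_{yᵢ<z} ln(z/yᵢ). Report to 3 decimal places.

Below z: 4×¥3,200 (q = 4 of N = 53).
Log gaps: ln(4381/3200) = 0.3141 (×4).
W = 1.256505 / 53 = 0.024.

0.024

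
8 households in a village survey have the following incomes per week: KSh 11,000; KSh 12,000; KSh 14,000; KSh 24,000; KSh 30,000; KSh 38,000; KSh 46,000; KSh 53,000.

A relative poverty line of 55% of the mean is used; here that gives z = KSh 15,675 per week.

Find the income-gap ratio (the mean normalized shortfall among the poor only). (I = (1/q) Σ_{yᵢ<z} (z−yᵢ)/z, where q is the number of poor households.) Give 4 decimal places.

0.2132

Below the line: KSh 11,000, KSh 12,000, KSh 14,000 (q = 3 of N = 8).
Shortfall ratios (z−y)/z: 0.2982, 0.2344, 0.1069; sum = 0.639553.
I averages over the q = 3 poor units only: 0.639553 / 3 = 0.2132.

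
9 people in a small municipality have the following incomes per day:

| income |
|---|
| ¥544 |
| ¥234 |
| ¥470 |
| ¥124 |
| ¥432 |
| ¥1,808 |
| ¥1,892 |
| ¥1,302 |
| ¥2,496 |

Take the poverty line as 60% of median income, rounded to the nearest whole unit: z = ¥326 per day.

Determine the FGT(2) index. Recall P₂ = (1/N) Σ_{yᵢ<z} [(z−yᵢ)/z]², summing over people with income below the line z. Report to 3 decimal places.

0.052

Incomes under z: ¥124, ¥234 (q = 2 of N = 9).
Normalized shortfalls: (326−124)/326 = 0.6196; (326−234)/326 = 0.2822.
Squared: 0.3839; 0.0796.
Sum = 0.463585; P₂ = 0.463585 / 9 = 0.052.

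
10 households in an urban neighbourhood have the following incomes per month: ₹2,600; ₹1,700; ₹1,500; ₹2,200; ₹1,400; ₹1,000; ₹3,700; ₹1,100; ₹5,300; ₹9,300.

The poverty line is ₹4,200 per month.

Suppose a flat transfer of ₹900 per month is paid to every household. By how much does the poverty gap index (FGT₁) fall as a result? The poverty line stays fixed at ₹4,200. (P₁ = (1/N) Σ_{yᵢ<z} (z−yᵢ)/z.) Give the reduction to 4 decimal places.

0.1619

Before: below the line — ₹1,000, ₹1,100, ₹1,400, ₹1,500, ₹1,700, ₹2,200, ₹2,600, ₹3,700; poverty gap index (FGT₁) = 0.438095.
After the ₹900 transfer: below the line — ₹1,900, ₹2,000, ₹2,300, ₹2,400, ₹2,600, ₹3,100, ₹3,500; poverty gap index (FGT₁) = 0.276190.
Reduction = 0.438095 − 0.276190 = 0.1619.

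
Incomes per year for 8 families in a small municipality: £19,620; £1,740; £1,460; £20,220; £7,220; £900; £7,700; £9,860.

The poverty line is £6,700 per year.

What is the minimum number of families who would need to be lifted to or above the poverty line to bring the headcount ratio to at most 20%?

3 of the 8 families are poor, so H = 3/8 = 0.375.
A headcount ratio of at most 20% allows at most ⌊0.20 × 8⌋ = 1 poor families.
So at least 3 − 1 = 2 must be lifted.

2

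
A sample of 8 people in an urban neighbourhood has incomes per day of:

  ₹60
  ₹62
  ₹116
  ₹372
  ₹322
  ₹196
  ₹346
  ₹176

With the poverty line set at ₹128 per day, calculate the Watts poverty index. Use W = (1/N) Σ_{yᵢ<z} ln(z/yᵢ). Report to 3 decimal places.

Poor units: ₹60, ₹62, ₹116 (q = 3 of N = 8).
Log gaps: ln(128/60) = 0.7577; ln(128/62) = 0.7249; ln(128/116) = 0.0984.
W = 1.581022 / 8 = 0.198.

0.198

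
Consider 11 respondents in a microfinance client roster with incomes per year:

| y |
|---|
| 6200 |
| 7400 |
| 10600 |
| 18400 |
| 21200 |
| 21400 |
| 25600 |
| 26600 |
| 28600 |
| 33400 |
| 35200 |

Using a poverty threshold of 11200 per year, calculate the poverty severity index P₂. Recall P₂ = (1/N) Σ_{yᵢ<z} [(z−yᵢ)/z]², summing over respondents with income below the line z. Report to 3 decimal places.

Below the line: 6200, 7400, 10600 (q = 3 of N = 11).
Normalized shortfalls: (11200−6200)/11200 = 0.4464; (11200−7400)/11200 = 0.3393; (11200−10600)/11200 = 0.0536.
Squared: 0.1993; 0.1151; 0.0029.
Sum = 0.317283; P₂ = 0.317283 / 11 = 0.029.

0.029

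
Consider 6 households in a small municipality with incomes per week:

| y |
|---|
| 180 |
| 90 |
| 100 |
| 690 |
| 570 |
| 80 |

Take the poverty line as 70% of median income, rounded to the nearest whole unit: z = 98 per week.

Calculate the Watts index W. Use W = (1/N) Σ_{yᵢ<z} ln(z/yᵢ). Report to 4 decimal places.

Poor units: 80, 90 (q = 2 of N = 6).
Log gaps: ln(98/80) = 0.2029; ln(98/90) = 0.0852.
W = 0.288099 / 6 = 0.0480.

0.0480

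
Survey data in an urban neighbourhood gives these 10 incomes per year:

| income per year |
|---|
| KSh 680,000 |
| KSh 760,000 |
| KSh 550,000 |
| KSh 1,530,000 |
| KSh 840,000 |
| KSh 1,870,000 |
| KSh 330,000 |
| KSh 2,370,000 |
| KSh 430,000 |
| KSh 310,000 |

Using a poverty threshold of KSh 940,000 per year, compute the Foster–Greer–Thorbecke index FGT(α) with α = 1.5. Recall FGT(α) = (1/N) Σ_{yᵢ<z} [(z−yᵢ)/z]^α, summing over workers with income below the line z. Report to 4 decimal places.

Below z: KSh 310,000, KSh 330,000, KSh 430,000, KSh 550,000, KSh 680,000, KSh 760,000, KSh 840,000 (q = 7 of N = 10).
Gap ratios (z−y)/z: (940000−310000)/940000 = 0.6702; (940000−330000)/940000 = 0.6489; (940000−430000)/940000 = 0.5426; (940000−550000)/940000 = 0.4149; (940000−680000)/940000 = 0.2766; (940000−760000)/940000 = 0.1915; (940000−840000)/940000 = 0.1064.
Raised to α = 1.5: 0.54868; 0.52276; 0.39963; 0.26724; 0.14547; 0.08379; 0.03470.
Sum = 2.002279; FGT(1.5) = 2.002279 / 10 = 0.2002.

0.2002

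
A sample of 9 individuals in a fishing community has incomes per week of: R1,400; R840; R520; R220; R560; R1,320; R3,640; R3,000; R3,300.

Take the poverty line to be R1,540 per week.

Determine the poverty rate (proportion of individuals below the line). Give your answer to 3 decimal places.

0.667

6 of the 9 individuals have income below R1,540.
H = 6/9 = 0.667.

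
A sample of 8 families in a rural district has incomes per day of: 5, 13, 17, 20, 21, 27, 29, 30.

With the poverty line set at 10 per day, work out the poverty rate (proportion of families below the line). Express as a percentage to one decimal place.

12.5%

1 of the 8 families have income below 10.
H = 1/8 = 12.5%.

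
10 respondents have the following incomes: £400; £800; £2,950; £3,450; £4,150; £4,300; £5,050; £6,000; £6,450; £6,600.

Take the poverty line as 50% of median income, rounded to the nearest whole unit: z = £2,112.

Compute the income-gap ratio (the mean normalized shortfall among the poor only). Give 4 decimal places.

0.7159

Incomes under z: £400, £800 (q = 2 of N = 10).
Shortfall ratios (z−y)/z: 0.8106, 0.6212; sum = 1.431818.
The income-gap ratio divides by q (the poor only): 1.431818 / 2 = 0.7159.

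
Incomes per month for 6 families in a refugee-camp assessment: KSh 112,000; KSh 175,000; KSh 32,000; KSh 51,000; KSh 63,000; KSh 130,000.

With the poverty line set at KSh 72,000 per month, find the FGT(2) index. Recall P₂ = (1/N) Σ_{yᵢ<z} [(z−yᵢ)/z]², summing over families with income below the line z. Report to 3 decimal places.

Incomes under z: KSh 32,000, KSh 51,000, KSh 63,000 (q = 3 of N = 6).
Gap ratios (z−y)/z: (72000−32000)/72000 = 0.5556; (72000−51000)/72000 = 0.2917; (72000−63000)/72000 = 0.1250.
Squared: 0.3086; 0.0851; 0.0156.
Sum = 0.409336; P₂ = 0.409336 / 6 = 0.068.

0.068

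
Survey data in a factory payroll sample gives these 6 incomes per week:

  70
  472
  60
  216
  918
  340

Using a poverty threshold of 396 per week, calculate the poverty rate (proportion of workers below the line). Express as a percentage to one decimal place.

66.7%

4 of the 6 workers have income below 396.
H = 4/6 = 66.7%.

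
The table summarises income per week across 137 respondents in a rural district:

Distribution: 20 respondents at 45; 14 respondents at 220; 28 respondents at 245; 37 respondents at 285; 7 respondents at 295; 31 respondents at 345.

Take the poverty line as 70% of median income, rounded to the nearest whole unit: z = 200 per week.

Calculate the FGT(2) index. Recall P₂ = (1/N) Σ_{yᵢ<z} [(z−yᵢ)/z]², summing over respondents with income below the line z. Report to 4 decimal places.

0.0877

Poor units: 20×45 (q = 20 of N = 137).
Normalized shortfalls: (200−45)/200 = 0.7750 (×20).
Squared: 0.6006 (×20).
Sum = 12.012500; P₂ = 12.012500 / 137 = 0.0877.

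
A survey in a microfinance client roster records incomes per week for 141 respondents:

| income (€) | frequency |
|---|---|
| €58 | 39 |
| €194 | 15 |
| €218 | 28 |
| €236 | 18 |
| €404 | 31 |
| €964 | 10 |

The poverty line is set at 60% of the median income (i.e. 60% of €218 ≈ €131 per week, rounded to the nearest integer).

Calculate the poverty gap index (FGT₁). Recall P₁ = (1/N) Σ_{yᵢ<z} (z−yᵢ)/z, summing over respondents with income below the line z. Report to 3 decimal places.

0.154

Below the line: 39×€58 (q = 39 of N = 141).
Shortfall ratios: (131−58)/131 = 0.5573 (×39).
Σ = 21.732824. Dividing by the full population N = 141 gives P₁ = 0.154.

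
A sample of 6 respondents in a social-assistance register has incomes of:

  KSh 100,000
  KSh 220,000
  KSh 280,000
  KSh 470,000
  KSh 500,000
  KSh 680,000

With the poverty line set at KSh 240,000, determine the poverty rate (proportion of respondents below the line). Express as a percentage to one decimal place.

2 of the 6 respondents have income below KSh 240,000.
H = 2/6 = 33.3%.

33.3%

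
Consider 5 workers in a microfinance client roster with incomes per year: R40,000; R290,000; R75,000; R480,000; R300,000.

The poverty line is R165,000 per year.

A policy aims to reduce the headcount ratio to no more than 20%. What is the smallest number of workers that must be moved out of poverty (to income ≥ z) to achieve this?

1

2 of the 5 workers are poor, so H = 2/5 = 0.400.
A headcount ratio of at most 20% allows at most ⌊0.20 × 5⌋ = 1 poor workers.
So at least 2 − 1 = 1 must be lifted.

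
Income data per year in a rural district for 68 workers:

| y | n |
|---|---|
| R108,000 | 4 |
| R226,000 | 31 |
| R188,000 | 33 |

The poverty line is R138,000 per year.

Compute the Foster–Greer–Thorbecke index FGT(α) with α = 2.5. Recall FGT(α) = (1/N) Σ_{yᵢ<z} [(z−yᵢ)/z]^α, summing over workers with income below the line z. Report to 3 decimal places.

Poor units: 4×R108,000 (q = 4 of N = 68).
Gap ratios (z−y)/z: (138000−108000)/138000 = 0.2174 (×4).
Raised to α = 2.5: 0.02203 (×4).
Sum = 0.088138; FGT(2.5) = 0.088138 / 68 = 0.001.

0.001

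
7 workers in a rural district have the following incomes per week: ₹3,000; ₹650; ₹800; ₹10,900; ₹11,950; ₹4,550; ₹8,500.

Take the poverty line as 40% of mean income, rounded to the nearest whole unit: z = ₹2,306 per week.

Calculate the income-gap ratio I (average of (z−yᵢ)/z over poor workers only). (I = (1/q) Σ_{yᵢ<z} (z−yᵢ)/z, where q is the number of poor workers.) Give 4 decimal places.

Below the line: ₹650, ₹800 (q = 2 of N = 7).
Relative gaps: 0.7181, 0.6531; sum = 1.371206.
I averages over the q = 2 poor units only: 1.371206 / 2 = 0.6856.

0.6856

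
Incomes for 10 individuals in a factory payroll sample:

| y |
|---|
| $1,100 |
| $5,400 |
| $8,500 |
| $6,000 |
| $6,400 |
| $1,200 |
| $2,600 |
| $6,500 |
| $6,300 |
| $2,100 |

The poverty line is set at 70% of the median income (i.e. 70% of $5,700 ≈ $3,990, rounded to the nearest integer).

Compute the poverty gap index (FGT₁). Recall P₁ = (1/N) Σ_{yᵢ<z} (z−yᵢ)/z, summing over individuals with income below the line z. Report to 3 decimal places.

Incomes under z: $1,100, $1,200, $2,100, $2,600 (q = 4 of N = 10).
Normalized shortfalls: (3990−1100)/3990 = 0.7243; (3990−1200)/3990 = 0.6992; (3990−2100)/3990 = 0.4737; (3990−2600)/3990 = 0.3484.
Sum of shortfalls = 2.245614; P₁ averages over all N: 2.245614 / 10 = 0.225.

0.225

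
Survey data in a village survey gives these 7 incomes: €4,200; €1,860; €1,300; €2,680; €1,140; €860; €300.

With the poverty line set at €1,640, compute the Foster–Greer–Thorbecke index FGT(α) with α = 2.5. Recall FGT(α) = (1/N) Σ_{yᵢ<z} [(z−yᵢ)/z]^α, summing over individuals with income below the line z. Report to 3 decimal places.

0.119

Incomes under z: €300, €860, €1,140, €1,300 (q = 4 of N = 7).
Relative gaps: (1640−300)/1640 = 0.8171; (1640−860)/1640 = 0.4756; (1640−1140)/1640 = 0.3049; (1640−1300)/1640 = 0.2073.
Raised to α = 2.5: 0.60347; 0.15600; 0.05132; 0.01957.
Sum = 0.830359; FGT(2.5) = 0.830359 / 7 = 0.119.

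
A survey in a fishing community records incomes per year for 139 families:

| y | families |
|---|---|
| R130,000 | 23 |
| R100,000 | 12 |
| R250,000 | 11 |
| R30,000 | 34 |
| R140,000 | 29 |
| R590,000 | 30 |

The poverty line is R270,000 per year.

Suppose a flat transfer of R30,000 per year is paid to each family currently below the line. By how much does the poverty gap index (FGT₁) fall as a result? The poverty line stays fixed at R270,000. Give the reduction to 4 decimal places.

Before: below the line — 34×R30,000, 12×R100,000, 23×R130,000, 29×R140,000, 11×R250,000; poverty gap index (FGT₁) = 0.463896.
After the R30,000 transfer: below the line — 34×R60,000, 12×R130,000, 23×R160,000, 29×R170,000; poverty gap index (FGT₁) = 0.379696.
Reduction = 0.463896 − 0.379696 = 0.0842.

0.0842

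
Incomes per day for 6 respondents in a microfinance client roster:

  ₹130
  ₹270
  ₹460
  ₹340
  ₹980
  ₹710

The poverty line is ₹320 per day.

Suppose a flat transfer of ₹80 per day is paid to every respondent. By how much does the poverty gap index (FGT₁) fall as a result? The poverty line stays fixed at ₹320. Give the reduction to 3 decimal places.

Before: below the line — ₹130, ₹270; poverty gap index (FGT₁) = 0.12500.
After the ₹80 transfer: below the line — ₹210; poverty gap index (FGT₁) = 0.05729.
Reduction = 0.12500 − 0.05729 = 0.068.

0.068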